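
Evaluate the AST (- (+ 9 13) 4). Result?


Evaluate inner: (+ 9 13) = 22
Evaluate root: (- 22 4) = 18
Result: 18


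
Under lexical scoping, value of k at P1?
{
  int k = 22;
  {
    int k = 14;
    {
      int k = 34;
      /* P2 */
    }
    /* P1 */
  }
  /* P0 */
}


k declared in the same block as P1
k = 14


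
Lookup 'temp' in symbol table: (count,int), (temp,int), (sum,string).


Lookup 'temp' → type int


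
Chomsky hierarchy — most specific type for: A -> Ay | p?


Left-linear: every RHS is a terminal or one nonterminal followed by a terminal
Classification: Type 3 (Regular)


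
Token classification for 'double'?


Pattern: reserved word
Type: KEYWORD


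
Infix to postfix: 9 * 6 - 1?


Left to right (same or higher precedence on left)
Postfix: 9 6 * 1 -


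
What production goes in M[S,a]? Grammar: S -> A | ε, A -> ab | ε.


For [S, a]: 'a' ∈ FIRST(A)
Entry: S -> A


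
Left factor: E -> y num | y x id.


Common prefix: 'y'
Factored: E -> y E', E' -> num | x id


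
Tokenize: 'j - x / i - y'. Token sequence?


Scan left to right, longest-match per lexeme
Tokens: ID(j), OP(-), ID(x), OP(/), ID(i), OP(-), ID(y)


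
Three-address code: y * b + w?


Break into single-operator statements:
t1 = y * b
t2 = t1 + w


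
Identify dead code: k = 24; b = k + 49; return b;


k is read by b's definition; b is returned
No dead code


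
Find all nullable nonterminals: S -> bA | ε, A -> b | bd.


A nonterminal is nullable iff some alternative derives ε (directly, or every symbol in it is nullable)
Nullable: {S}


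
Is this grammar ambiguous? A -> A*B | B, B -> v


precedence layered via separate nonterminal B: deterministic
Unambiguous


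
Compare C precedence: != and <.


'<' is relational (level 7); '!=' is equality (level 6)
Higher level binds tighter
'<' has higher precedence than '!='


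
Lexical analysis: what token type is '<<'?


Pattern: operator symbol
Type: OPERATOR


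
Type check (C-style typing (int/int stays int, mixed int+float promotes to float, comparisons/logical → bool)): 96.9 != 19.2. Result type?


Operand types: float != float
Rule: comparison yields bool
Result type: bool


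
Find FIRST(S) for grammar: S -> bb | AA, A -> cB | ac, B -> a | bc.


Per alternative of S: FIRST(bb) = {b}; FIRST(AA) = {a, c}
FIRST(S) = {a, b, c}


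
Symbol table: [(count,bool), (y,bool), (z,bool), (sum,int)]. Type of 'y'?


Lookup 'y' → type bool


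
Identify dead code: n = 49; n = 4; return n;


first assignment to n is overwritten before any read
Dead: 'n = 49'


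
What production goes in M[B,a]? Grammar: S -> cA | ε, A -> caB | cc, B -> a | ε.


For [B, a]: 'a' ∈ FIRST(a)
Entry: B -> a


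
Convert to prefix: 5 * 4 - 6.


left-to-right (same/higher precedence on left): tree is (- (* 5 4) 6)
Prefix: - * 5 4 6


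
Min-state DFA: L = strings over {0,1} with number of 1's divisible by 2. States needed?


Track (count of 1) mod 2: states 0..1, accept at 0
Minimal DFA: 2 states


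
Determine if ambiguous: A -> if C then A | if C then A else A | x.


dangling else: 'if C then if C then x else x' parses two ways
Ambiguous


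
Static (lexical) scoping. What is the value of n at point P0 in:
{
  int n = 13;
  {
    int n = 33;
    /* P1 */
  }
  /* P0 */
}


n declared in the same block as P0
n = 13


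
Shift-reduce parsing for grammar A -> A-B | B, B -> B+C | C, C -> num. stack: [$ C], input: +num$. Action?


'C' (not preceded by B+) is the handle for B -> C
Action: reduce (B -> C)


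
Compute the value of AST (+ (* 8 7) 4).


Evaluate inner: (* 8 7) = 56
Evaluate root: (+ 56 4) = 60
Result: 60


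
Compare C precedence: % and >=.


'%' is multiplicative (level 10); '>=' is relational (level 7)
Higher level binds tighter
'%' has higher precedence than '>='


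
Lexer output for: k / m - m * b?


Scan left to right, longest-match per lexeme
Tokens: ID(k), OP(/), ID(m), OP(-), ID(m), OP(*), ID(b)


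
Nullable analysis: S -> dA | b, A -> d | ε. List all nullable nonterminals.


A nonterminal is nullable iff some alternative derives ε (directly, or every symbol in it is nullable)
Nullable: {A}


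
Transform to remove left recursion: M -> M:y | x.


Left-recursive alternatives: M:y; non-recursive: x
Introduce M': M -> xM', M' -> :yM' | ε


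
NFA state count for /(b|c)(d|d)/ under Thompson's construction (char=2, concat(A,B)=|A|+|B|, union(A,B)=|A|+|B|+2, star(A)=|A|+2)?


Syntax tree has 4 char leaf(s), 2 union(s), 0 star(s)
chars contribute 4×2 = 8; each union adds +2; each star adds +2
Total: 8 + 4 + 0 = 12 states


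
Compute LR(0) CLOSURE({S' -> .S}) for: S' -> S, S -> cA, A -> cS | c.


Start: S' -> .S
For each item with dot before a nonterminal B, add B -> .γ for every B-production
Closure: [S' -> .S, S -> .cA]


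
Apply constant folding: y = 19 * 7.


19 * 7 = 133 at compile time
Optimized: y = 133


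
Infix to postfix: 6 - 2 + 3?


Left to right (same or higher precedence on left)
Postfix: 6 2 - 3 +


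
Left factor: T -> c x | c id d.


Common prefix: 'c'
Factored: T -> c T', T' -> x | id d


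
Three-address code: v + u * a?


Break into single-operator statements:
t1 = u * a
t2 = v + t1


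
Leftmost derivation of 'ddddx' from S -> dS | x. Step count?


Derivation: S => dS => ddS => dddS => ddddS => ddddx
Steps: 5


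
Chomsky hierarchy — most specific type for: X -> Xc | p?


Left-linear: every RHS is a terminal or one nonterminal followed by a terminal
Classification: Type 3 (Regular)


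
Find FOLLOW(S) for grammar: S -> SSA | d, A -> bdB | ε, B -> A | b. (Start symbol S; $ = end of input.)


$ ∈ FOLLOW(S). For each A -> αBβ: add FIRST(β)\{ε} to FOLLOW(B); if β nullable, add FOLLOW(A).
FOLLOW(S) = {$, b, d}


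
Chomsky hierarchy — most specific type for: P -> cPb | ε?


Single nonterminal LHS, but c^n b^n is not regular
Classification: Type 2 (Context-Free)


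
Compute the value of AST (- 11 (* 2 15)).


Evaluate inner: (* 2 15) = 30
Evaluate root: (- 11 30) = -19
Result: -19


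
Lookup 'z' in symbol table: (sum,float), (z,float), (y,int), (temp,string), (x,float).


Lookup 'z' → type float


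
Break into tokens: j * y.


Scan left to right, longest-match per lexeme
Tokens: ID(j), OP(*), ID(y)


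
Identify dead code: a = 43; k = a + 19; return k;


a is read by k's definition; k is returned
No dead code


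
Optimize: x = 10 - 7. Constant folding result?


10 - 7 = 3 at compile time
Optimized: x = 3


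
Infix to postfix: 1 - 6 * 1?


* has higher precedence, evaluate 6*1 first
Postfix: 1 6 1 * -


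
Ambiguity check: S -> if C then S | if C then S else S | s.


dangling else: 'if C then if C then s else s' parses two ways
Ambiguous


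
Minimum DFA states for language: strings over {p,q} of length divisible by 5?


Track length mod 5: states 0..4, accept at 0
Minimal DFA: 5 states


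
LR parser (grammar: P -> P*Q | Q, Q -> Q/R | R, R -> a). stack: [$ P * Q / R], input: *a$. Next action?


handle 'Q/R' on top
Action: reduce (Q -> Q/R)


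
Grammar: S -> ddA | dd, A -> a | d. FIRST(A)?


Per alternative of A: FIRST(a) = {a}; FIRST(d) = {d}
FIRST(A) = {a, d}


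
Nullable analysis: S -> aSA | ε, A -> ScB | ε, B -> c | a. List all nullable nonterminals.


A nonterminal is nullable iff some alternative derives ε (directly, or every symbol in it is nullable)
Nullable: {A, S}


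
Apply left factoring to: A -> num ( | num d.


Common prefix: 'num'
Factored: A -> num A', A' -> ( | d


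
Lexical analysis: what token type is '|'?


Pattern: operator symbol
Type: OPERATOR


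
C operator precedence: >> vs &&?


'>>' is shift (level 8); '&&' is logical AND (level 2)
Higher level binds tighter
'>>' has higher precedence than '&&'


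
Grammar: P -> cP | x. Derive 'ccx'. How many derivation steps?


Derivation: P => cP => ccP => ccx
Steps: 3


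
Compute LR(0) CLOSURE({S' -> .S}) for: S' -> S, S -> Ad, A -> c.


Start: S' -> .S
For each item with dot before a nonterminal B, add B -> .γ for every B-production
Closure: [S' -> .S, S -> .Ad, A -> .c]


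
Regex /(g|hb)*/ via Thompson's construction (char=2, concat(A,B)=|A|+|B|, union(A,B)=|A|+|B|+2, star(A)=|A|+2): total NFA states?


Syntax tree has 3 char leaf(s), 1 union(s), 1 star(s)
chars contribute 3×2 = 6; each union adds +2; each star adds +2
Total: 6 + 2 + 2 = 10 states


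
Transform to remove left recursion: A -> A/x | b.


Left-recursive alternatives: A/x; non-recursive: b
Introduce A': A -> bA', A' -> /xA' | ε


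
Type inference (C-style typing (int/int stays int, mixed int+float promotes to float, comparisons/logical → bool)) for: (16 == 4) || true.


Operand types: bool || bool
Rule: logical operators take bool operands and yield bool
Result type: bool


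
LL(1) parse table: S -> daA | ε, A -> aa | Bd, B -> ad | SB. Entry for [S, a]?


For [S, a]: ε is nullable and 'a' ∈ FOLLOW(S)
Entry: S -> ε


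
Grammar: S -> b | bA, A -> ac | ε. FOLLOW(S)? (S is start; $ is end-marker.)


$ ∈ FOLLOW(S). For each A -> αBβ: add FIRST(β)\{ε} to FOLLOW(B); if β nullable, add FOLLOW(A).
FOLLOW(S) = {$}


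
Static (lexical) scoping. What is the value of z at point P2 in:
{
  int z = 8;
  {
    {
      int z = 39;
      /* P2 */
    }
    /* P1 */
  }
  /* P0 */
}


z declared in the same block as P2
z = 39


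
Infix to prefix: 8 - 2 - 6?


left-to-right (same/higher precedence on left): tree is (- (- 8 2) 6)
Prefix: - - 8 2 6


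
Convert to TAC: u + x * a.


Break into single-operator statements:
t1 = x * a
t2 = u + t1


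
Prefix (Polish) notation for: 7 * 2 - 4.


left-to-right (same/higher precedence on left): tree is (- (* 7 2) 4)
Prefix: - * 7 2 4


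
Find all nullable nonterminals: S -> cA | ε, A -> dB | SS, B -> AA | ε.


A nonterminal is nullable iff some alternative derives ε (directly, or every symbol in it is nullable)
Nullable: {A, B, S}


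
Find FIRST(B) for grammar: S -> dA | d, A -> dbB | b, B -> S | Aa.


Per alternative of B: FIRST(S) = {d}; FIRST(Aa) = {b, d}
FIRST(B) = {b, d}


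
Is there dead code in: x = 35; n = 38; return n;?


x is assigned but never read
Dead: 'x = 35'


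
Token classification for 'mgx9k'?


Pattern: letter/underscore followed by alphanumerics, not a keyword
Type: IDENTIFIER


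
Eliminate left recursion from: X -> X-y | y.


Left-recursive alternatives: X-y; non-recursive: y
Introduce X': X -> yX', X' -> -yX' | ε


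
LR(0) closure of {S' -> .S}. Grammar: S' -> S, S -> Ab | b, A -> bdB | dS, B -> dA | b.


Start: S' -> .S
For each item with dot before a nonterminal B, add B -> .γ for every B-production
Closure: [S' -> .S, S -> .Ab, S -> .b, A -> .bdB, A -> .dS]


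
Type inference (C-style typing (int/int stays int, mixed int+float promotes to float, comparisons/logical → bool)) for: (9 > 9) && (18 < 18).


Operand types: bool && bool
Rule: logical operators take bool operands and yield bool
Result type: bool


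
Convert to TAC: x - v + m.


Break into single-operator statements:
t1 = x - v
t2 = t1 + m


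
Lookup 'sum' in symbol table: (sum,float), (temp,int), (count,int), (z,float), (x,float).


Lookup 'sum' → type float


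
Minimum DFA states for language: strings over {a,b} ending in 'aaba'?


Track the longest suffix of input matching a prefix of 'aaba': 5 classes (prefixes of length 0..4)
Minimal DFA: 5 states


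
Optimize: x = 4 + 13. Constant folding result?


4 + 13 = 17 at compile time
Optimized: x = 17


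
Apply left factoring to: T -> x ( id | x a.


Common prefix: 'x'
Factored: T -> x T', T' -> ( id | a


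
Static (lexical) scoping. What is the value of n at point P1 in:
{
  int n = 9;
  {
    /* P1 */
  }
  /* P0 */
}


P1's block does not declare n; resolves to the enclosing declaration at depth 0
n = 9


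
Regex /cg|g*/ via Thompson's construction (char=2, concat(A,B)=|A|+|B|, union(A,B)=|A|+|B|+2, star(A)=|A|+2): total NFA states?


Syntax tree has 3 char leaf(s), 1 union(s), 1 star(s)
chars contribute 3×2 = 6; each union adds +2; each star adds +2
Total: 6 + 2 + 2 = 10 states


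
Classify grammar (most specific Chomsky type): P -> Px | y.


Left-linear: every RHS is a terminal or one nonterminal followed by a terminal
Classification: Type 3 (Regular)


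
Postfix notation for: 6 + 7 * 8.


* has higher precedence, evaluate 7*8 first
Postfix: 6 7 8 * +


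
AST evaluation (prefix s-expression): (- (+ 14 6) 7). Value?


Evaluate inner: (+ 14 6) = 20
Evaluate root: (- 20 7) = 13
Result: 13


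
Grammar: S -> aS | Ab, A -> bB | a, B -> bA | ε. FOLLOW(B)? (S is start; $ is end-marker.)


$ ∈ FOLLOW(S). For each A -> αBβ: add FIRST(β)\{ε} to FOLLOW(B); if β nullable, add FOLLOW(A).
FOLLOW(B) = {b}


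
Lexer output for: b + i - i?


Scan left to right, longest-match per lexeme
Tokens: ID(b), OP(+), ID(i), OP(-), ID(i)


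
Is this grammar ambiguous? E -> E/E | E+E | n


'n/n+n' has two parse trees (no precedence encoded between / and +)
Ambiguous


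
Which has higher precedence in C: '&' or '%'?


'%' is multiplicative (level 10); '&' is bitwise AND (level 5)
Higher level binds tighter
'%' has higher precedence than '&'


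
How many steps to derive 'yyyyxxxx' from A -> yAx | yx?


Derivation: A => yAx => yyAxx => yyyAxxx => yyyyxxxx
Steps: 4


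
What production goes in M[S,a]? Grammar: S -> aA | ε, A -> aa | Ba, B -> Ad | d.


For [S, a]: 'a' ∈ FIRST(aA)
Entry: S -> aA


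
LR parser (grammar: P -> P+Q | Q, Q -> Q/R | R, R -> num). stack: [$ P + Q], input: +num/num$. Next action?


handle 'P+Q' on top; lookahead ∈ FOLLOW(P) = {+, $}
Action: reduce (P -> P+Q)


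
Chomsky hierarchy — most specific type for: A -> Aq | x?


Left-linear: every RHS is a terminal or one nonterminal followed by a terminal
Classification: Type 3 (Regular)


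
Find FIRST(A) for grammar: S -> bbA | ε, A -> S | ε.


Per alternative of A: FIRST(S) = {b, ε}; FIRST(ε) = {ε}
FIRST(A) = {b, ε}


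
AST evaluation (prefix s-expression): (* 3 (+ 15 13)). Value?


Evaluate inner: (+ 15 13) = 28
Evaluate root: (* 3 28) = 84
Result: 84


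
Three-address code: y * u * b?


Break into single-operator statements:
t1 = y * u
t2 = t1 * b


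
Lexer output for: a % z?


Scan left to right, longest-match per lexeme
Tokens: ID(a), OP(%), ID(z)


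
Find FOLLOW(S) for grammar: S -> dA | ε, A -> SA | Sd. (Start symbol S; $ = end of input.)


$ ∈ FOLLOW(S). For each A -> αBβ: add FIRST(β)\{ε} to FOLLOW(B); if β nullable, add FOLLOW(A).
FOLLOW(S) = {$, d}


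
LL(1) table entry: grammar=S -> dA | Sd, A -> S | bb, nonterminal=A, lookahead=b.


For [A, b]: 'b' ∈ FIRST(bb)
Entry: A -> bb


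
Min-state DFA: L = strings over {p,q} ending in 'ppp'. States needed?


Track the longest suffix of input matching a prefix of 'ppp': 4 classes (prefixes of length 0..3)
Minimal DFA: 4 states


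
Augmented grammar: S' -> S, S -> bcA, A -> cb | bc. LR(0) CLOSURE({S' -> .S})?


Start: S' -> .S
For each item with dot before a nonterminal B, add B -> .γ for every B-production
Closure: [S' -> .S, S -> .bcA]


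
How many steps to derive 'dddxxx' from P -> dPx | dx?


Derivation: P => dPx => ddPxx => dddxxx
Steps: 3


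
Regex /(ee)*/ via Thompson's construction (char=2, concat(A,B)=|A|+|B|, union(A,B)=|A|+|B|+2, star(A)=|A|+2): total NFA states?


Syntax tree has 2 char leaf(s), 0 union(s), 1 star(s)
chars contribute 2×2 = 4; each union adds +2; each star adds +2
Total: 4 + 0 + 2 = 6 states


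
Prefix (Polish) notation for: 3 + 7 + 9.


left-to-right (same/higher precedence on left): tree is (+ (+ 3 7) 9)
Prefix: + + 3 7 9


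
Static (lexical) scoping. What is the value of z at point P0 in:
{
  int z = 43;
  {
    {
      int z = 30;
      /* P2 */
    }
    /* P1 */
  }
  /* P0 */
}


z declared in the same block as P0
z = 43


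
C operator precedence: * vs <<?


'*' is multiplicative (level 10); '<<' is shift (level 8)
Higher level binds tighter
'*' has higher precedence than '<<'


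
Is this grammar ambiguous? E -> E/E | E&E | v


'v/v&v' has two parse trees (no precedence encoded between / and &)
Ambiguous


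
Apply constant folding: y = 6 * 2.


6 * 2 = 12 at compile time
Optimized: y = 12


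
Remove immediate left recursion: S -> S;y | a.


Left-recursive alternatives: S;y; non-recursive: a
Introduce S': S -> aS', S' -> ;yS' | ε


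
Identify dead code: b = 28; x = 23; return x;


b is assigned but never read
Dead: 'b = 28'


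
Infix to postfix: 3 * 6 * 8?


Left to right (same or higher precedence on left)
Postfix: 3 6 * 8 *


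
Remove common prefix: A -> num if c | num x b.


Common prefix: 'num'
Factored: A -> num A', A' -> if c | x b


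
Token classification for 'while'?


Pattern: reserved word
Type: KEYWORD


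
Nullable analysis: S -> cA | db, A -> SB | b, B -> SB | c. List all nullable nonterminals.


A nonterminal is nullable iff some alternative derives ε (directly, or every symbol in it is nullable)
Nullable: {}


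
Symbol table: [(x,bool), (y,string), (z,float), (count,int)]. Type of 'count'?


Lookup 'count' → type int


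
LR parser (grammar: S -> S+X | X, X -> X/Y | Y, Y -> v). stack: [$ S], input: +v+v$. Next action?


shift '+' to continue S -> S+X
Action: shift


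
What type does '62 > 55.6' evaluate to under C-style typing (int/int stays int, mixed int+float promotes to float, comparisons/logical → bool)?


Operand types: int > float
Rule: comparison yields bool
Result type: bool


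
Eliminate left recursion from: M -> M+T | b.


Left-recursive alternatives: M+T; non-recursive: b
Introduce M': M -> bM', M' -> +TM' | ε


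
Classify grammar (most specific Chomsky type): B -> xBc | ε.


Single nonterminal LHS, but x^n c^n is not regular
Classification: Type 2 (Context-Free)


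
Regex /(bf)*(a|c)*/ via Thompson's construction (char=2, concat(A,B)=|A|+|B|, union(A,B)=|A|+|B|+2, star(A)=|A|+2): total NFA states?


Syntax tree has 4 char leaf(s), 1 union(s), 2 star(s)
chars contribute 4×2 = 8; each union adds +2; each star adds +2
Total: 8 + 2 + 4 = 14 states


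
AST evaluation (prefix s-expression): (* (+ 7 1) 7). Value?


Evaluate inner: (+ 7 1) = 8
Evaluate root: (* 8 7) = 56
Result: 56


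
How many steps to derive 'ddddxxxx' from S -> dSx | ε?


Derivation: S => dSx => ddSxx => dddSxxx => ddddSxxxx => ddddxxxx
Steps: 5


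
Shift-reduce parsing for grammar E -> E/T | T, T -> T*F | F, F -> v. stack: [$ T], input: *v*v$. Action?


shift '*' to continue T -> T*F
Action: shift


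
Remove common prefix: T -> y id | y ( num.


Common prefix: 'y'
Factored: T -> y T', T' -> id | ( num


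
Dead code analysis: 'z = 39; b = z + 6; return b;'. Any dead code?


z is read by b's definition; b is returned
No dead code


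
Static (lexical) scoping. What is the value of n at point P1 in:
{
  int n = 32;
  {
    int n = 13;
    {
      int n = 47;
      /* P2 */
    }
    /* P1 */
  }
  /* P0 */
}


n declared in the same block as P1
n = 13


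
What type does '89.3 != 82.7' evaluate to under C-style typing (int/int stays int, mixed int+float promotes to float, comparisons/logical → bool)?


Operand types: float != float
Rule: comparison yields bool
Result type: bool


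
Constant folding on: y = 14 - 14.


14 - 14 = 0 at compile time
Optimized: y = 0


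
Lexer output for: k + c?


Scan left to right, longest-match per lexeme
Tokens: ID(k), OP(+), ID(c)


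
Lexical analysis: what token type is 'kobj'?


Pattern: letter/underscore followed by alphanumerics, not a keyword
Type: IDENTIFIER


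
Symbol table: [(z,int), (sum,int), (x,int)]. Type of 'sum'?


Lookup 'sum' → type int


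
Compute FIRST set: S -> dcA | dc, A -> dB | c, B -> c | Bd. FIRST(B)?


Per alternative of B: FIRST(c) = {c}; FIRST(Bd) = {c}
FIRST(B) = {c}


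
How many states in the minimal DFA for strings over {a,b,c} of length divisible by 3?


Track length mod 3: states 0..2, accept at 0
Minimal DFA: 3 states


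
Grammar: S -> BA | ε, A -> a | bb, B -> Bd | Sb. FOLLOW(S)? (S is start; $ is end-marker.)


$ ∈ FOLLOW(S). For each A -> αBβ: add FIRST(β)\{ε} to FOLLOW(B); if β nullable, add FOLLOW(A).
FOLLOW(S) = {$, b}


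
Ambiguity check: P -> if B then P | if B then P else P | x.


dangling else: 'if B then if B then x else x' parses two ways
Ambiguous


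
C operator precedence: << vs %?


'%' is multiplicative (level 10); '<<' is shift (level 8)
Higher level binds tighter
'%' has higher precedence than '<<'


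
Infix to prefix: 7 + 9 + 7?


left-to-right (same/higher precedence on left): tree is (+ (+ 7 9) 7)
Prefix: + + 7 9 7


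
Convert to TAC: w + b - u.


Break into single-operator statements:
t1 = w + b
t2 = t1 - u


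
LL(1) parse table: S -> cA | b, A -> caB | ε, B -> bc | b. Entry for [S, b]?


For [S, b]: 'b' ∈ FIRST(b)
Entry: S -> b


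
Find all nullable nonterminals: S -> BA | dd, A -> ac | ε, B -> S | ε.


A nonterminal is nullable iff some alternative derives ε (directly, or every symbol in it is nullable)
Nullable: {A, B, S}


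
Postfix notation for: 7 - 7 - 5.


Left to right (same or higher precedence on left)
Postfix: 7 7 - 5 -


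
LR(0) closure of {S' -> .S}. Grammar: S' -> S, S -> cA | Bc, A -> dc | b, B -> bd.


Start: S' -> .S
For each item with dot before a nonterminal B, add B -> .γ for every B-production
Closure: [S' -> .S, S -> .cA, S -> .Bc, B -> .bd]


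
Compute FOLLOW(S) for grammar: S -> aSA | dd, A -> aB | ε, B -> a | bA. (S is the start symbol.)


$ ∈ FOLLOW(S). For each A -> αBβ: add FIRST(β)\{ε} to FOLLOW(B); if β nullable, add FOLLOW(A).
FOLLOW(S) = {$, a}


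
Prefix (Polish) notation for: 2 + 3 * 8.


'*' binds tighter: tree is (+ 2 (* 3 8))
Prefix: + 2 * 3 8


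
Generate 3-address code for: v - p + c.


Break into single-operator statements:
t1 = v - p
t2 = t1 + c


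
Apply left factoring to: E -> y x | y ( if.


Common prefix: 'y'
Factored: E -> y E', E' -> x | ( if


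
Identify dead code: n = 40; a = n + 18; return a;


n is read by a's definition; a is returned
No dead code


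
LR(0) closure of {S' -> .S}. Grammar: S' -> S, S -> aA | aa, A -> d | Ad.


Start: S' -> .S
For each item with dot before a nonterminal B, add B -> .γ for every B-production
Closure: [S' -> .S, S -> .aA, S -> .aa]


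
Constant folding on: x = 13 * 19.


13 * 19 = 247 at compile time
Optimized: x = 247


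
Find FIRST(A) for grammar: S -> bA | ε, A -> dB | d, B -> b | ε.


Per alternative of A: FIRST(dB) = {d}; FIRST(d) = {d}
FIRST(A) = {d}


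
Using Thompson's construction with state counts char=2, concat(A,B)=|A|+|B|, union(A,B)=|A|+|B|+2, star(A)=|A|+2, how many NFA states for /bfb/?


Syntax tree has 3 char leaf(s), 0 union(s), 0 star(s)
chars contribute 3×2 = 6; each union adds +2; each star adds +2
Total: 6 + 0 + 0 = 6 states


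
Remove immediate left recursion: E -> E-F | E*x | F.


Left-recursive alternatives: E-F, E*x; non-recursive: F
Introduce E': E -> FE', E' -> -FE' | *xE' | ε


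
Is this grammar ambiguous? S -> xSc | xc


balanced x^n…c^n: each string has a unique parse
Unambiguous


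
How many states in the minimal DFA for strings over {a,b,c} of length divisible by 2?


Track length mod 2: states 0..1, accept at 0
Minimal DFA: 2 states


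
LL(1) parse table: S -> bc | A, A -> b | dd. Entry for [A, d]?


For [A, d]: 'd' ∈ FIRST(dd)
Entry: A -> dd


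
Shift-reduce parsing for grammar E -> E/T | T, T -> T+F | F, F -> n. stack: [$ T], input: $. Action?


lookahead ∉ {+} so T won't extend; reduce E -> T
Action: reduce (E -> T)


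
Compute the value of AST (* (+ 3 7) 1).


Evaluate inner: (+ 3 7) = 10
Evaluate root: (* 10 1) = 10
Result: 10


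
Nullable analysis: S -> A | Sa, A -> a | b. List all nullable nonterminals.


A nonterminal is nullable iff some alternative derives ε (directly, or every symbol in it is nullable)
Nullable: {}


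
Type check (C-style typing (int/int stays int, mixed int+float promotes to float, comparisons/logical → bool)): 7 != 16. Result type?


Operand types: int != int
Rule: comparison yields bool
Result type: bool


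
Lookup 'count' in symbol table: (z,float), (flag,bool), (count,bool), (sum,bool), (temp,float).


Lookup 'count' → type bool


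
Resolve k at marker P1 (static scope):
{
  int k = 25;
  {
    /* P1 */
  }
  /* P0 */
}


P1's block does not declare k; resolves to the enclosing declaration at depth 0
k = 25


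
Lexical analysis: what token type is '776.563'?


Pattern: digits with a decimal point
Type: FLOAT_LITERAL


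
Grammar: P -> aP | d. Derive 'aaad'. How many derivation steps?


Derivation: P => aP => aaP => aaaP => aaad
Steps: 4


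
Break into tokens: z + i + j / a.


Scan left to right, longest-match per lexeme
Tokens: ID(z), OP(+), ID(i), OP(+), ID(j), OP(/), ID(a)


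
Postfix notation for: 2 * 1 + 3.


Left to right (same or higher precedence on left)
Postfix: 2 1 * 3 +


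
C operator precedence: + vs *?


'*' is multiplicative (level 10); '+' is additive (level 9)
Higher level binds tighter
'*' has higher precedence than '+'


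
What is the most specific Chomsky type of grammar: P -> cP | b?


Right-linear: every RHS is a terminal or a terminal followed by one nonterminal
Classification: Type 3 (Regular)


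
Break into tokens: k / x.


Scan left to right, longest-match per lexeme
Tokens: ID(k), OP(/), ID(x)


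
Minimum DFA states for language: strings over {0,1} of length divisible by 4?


Track length mod 4: states 0..3, accept at 0
Minimal DFA: 4 states


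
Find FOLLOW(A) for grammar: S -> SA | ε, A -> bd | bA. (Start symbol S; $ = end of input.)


$ ∈ FOLLOW(S). For each A -> αBβ: add FIRST(β)\{ε} to FOLLOW(B); if β nullable, add FOLLOW(A).
FOLLOW(A) = {$, b}


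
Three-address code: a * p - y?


Break into single-operator statements:
t1 = a * p
t2 = t1 - y


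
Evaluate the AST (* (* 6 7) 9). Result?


Evaluate inner: (* 6 7) = 42
Evaluate root: (* 42 9) = 378
Result: 378


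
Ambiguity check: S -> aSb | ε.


balanced a^n…b^n: each string has a unique parse
Unambiguous


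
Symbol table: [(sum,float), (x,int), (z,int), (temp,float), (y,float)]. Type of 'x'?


Lookup 'x' → type int


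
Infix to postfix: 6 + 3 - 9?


Left to right (same or higher precedence on left)
Postfix: 6 3 + 9 -


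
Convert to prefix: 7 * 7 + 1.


left-to-right (same/higher precedence on left): tree is (+ (* 7 7) 1)
Prefix: + * 7 7 1


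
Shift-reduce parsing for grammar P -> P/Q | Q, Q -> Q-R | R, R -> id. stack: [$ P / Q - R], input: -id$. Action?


handle 'Q-R' on top
Action: reduce (Q -> Q-R)


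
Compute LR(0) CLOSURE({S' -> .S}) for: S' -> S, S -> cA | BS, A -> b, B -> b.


Start: S' -> .S
For each item with dot before a nonterminal B, add B -> .γ for every B-production
Closure: [S' -> .S, S -> .cA, S -> .BS, B -> .b]


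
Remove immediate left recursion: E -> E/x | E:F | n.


Left-recursive alternatives: E/x, E:F; non-recursive: n
Introduce E': E -> nE', E' -> /xE' | :FE' | ε


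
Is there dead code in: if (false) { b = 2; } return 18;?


condition is constant false, so the whole block is unreachable
Dead: 'if (false) { b = 2; }'


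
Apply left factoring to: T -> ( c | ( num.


Common prefix: '('
Factored: T -> ( T', T' -> c | num


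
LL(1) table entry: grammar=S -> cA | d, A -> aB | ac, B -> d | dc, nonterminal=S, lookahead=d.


For [S, d]: 'd' ∈ FIRST(d)
Entry: S -> d


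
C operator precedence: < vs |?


'<' is relational (level 7); '|' is bitwise OR (level 3)
Higher level binds tighter
'<' has higher precedence than '|'


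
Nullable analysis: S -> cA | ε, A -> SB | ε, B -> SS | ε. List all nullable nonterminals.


A nonterminal is nullable iff some alternative derives ε (directly, or every symbol in it is nullable)
Nullable: {A, B, S}


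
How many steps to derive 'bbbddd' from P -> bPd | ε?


Derivation: P => bPd => bbPdd => bbbPddd => bbbddd
Steps: 4


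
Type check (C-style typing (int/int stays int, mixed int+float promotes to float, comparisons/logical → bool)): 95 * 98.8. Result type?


Operand types: int * float
Rule: mixed int/float promotes to float; int/int stays int
Result type: float


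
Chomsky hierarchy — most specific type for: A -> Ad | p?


Left-linear: every RHS is a terminal or one nonterminal followed by a terminal
Classification: Type 3 (Regular)


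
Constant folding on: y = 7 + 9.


7 + 9 = 16 at compile time
Optimized: y = 16


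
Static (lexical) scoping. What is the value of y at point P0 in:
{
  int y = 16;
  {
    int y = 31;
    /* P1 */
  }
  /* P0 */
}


y declared in the same block as P0
y = 16


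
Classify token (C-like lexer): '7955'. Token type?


Pattern: digits only
Type: INTEGER_LITERAL


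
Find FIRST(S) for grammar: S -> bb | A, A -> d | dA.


Per alternative of S: FIRST(bb) = {b}; FIRST(A) = {d}
FIRST(S) = {b, d}


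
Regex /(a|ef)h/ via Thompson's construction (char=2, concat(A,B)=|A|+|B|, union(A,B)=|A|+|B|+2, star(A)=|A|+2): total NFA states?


Syntax tree has 4 char leaf(s), 1 union(s), 0 star(s)
chars contribute 4×2 = 8; each union adds +2; each star adds +2
Total: 8 + 2 + 0 = 10 states


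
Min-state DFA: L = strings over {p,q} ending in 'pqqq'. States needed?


Track the longest suffix of input matching a prefix of 'pqqq': 5 classes (prefixes of length 0..4)
Minimal DFA: 5 states


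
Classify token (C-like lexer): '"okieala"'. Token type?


Pattern: double-quoted sequence
Type: STRING_LITERAL


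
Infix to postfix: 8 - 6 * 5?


* has higher precedence, evaluate 6*5 first
Postfix: 8 6 5 * -


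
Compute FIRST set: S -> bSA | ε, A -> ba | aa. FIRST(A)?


Per alternative of A: FIRST(ba) = {b}; FIRST(aa) = {a}
FIRST(A) = {a, b}


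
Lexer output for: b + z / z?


Scan left to right, longest-match per lexeme
Tokens: ID(b), OP(+), ID(z), OP(/), ID(z)


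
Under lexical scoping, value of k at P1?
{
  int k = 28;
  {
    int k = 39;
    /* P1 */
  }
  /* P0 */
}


k declared in the same block as P1
k = 39


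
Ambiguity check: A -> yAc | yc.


balanced y^n…c^n: each string has a unique parse
Unambiguous


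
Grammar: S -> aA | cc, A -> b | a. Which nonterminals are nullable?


A nonterminal is nullable iff some alternative derives ε (directly, or every symbol in it is nullable)
Nullable: {}


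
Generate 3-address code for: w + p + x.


Break into single-operator statements:
t1 = w + p
t2 = t1 + x


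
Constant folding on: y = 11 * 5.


11 * 5 = 55 at compile time
Optimized: y = 55


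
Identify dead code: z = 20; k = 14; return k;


z is assigned but never read
Dead: 'z = 20'


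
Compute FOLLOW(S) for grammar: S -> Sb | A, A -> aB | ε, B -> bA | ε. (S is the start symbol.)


$ ∈ FOLLOW(S). For each A -> αBβ: add FIRST(β)\{ε} to FOLLOW(B); if β nullable, add FOLLOW(A).
FOLLOW(S) = {$, b}


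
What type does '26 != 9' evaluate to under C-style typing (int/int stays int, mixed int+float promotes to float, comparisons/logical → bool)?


Operand types: int != int
Rule: comparison yields bool
Result type: bool


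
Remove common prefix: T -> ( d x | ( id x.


Common prefix: '('
Factored: T -> ( T', T' -> d x | id x


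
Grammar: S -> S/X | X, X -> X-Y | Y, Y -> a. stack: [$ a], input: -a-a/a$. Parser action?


'a' on top is the handle for Y -> a
Action: reduce (Y -> a)


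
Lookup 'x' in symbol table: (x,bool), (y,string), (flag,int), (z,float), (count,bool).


Lookup 'x' → type bool


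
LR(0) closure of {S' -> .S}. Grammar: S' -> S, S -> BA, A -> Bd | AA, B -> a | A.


Start: S' -> .S
For each item with dot before a nonterminal B, add B -> .γ for every B-production
Closure: [S' -> .S, S -> .BA, B -> .a, B -> .A, A -> .Bd, A -> .AA]


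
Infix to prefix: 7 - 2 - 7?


left-to-right (same/higher precedence on left): tree is (- (- 7 2) 7)
Prefix: - - 7 2 7


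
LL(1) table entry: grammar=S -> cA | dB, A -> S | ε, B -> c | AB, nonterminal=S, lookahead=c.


For [S, c]: 'c' ∈ FIRST(cA)
Entry: S -> cA


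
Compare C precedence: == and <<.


'<<' is shift (level 8); '==' is equality (level 6)
Higher level binds tighter
'<<' has higher precedence than '=='


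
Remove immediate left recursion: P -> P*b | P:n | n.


Left-recursive alternatives: P*b, P:n; non-recursive: n
Introduce P': P -> nP', P' -> *bP' | :nP' | ε


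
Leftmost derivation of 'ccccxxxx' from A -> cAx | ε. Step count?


Derivation: A => cAx => ccAxx => cccAxxx => ccccAxxxx => ccccxxxx
Steps: 5


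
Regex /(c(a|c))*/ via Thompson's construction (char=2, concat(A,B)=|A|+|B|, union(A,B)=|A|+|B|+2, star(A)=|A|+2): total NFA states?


Syntax tree has 3 char leaf(s), 1 union(s), 1 star(s)
chars contribute 3×2 = 6; each union adds +2; each star adds +2
Total: 6 + 2 + 2 = 10 states


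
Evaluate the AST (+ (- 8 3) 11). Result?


Evaluate inner: (- 8 3) = 5
Evaluate root: (+ 5 11) = 16
Result: 16


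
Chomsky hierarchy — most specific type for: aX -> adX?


LHS has context (more than one symbol) and |LHS| ≤ |RHS|
Classification: Type 1 (Context-Sensitive)


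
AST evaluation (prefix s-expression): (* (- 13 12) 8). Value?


Evaluate inner: (- 13 12) = 1
Evaluate root: (* 1 8) = 8
Result: 8


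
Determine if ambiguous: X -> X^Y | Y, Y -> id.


precedence layered via separate nonterminal Y: deterministic
Unambiguous


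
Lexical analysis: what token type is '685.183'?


Pattern: digits with a decimal point
Type: FLOAT_LITERAL


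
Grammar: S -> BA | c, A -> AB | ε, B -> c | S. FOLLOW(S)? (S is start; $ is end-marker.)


$ ∈ FOLLOW(S). For each A -> αBβ: add FIRST(β)\{ε} to FOLLOW(B); if β nullable, add FOLLOW(A).
FOLLOW(S) = {$, c}


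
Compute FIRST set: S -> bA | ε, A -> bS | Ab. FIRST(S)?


Per alternative of S: FIRST(bA) = {b}; FIRST(ε) = {ε}
FIRST(S) = {b, ε}


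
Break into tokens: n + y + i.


Scan left to right, longest-match per lexeme
Tokens: ID(n), OP(+), ID(y), OP(+), ID(i)


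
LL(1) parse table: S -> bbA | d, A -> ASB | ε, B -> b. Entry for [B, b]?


For [B, b]: 'b' ∈ FIRST(b)
Entry: B -> b


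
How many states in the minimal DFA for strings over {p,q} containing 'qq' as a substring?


KMP-style automaton: 2 progress states + 1 absorbing accept = 3
Minimal DFA: 3 states


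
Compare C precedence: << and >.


'<<' is shift (level 8); '>' is relational (level 7)
Higher level binds tighter
'<<' has higher precedence than '>'


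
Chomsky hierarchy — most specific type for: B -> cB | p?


Right-linear: every RHS is a terminal or a terminal followed by one nonterminal
Classification: Type 3 (Regular)


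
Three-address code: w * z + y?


Break into single-operator statements:
t1 = w * z
t2 = t1 + y


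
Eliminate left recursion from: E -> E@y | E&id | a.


Left-recursive alternatives: E@y, E&id; non-recursive: a
Introduce E': E -> aE', E' -> @yE' | &idE' | ε


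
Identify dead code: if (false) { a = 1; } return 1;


condition is constant false, so the whole block is unreachable
Dead: 'if (false) { a = 1; }'


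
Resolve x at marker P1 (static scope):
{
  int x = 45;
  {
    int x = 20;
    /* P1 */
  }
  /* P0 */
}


x declared in the same block as P1
x = 20


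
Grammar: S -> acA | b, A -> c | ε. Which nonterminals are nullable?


A nonterminal is nullable iff some alternative derives ε (directly, or every symbol in it is nullable)
Nullable: {A}


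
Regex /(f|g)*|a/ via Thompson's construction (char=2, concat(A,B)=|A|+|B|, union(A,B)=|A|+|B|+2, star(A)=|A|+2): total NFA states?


Syntax tree has 3 char leaf(s), 2 union(s), 1 star(s)
chars contribute 3×2 = 6; each union adds +2; each star adds +2
Total: 6 + 4 + 2 = 12 states


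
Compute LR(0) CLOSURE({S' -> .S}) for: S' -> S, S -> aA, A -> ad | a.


Start: S' -> .S
For each item with dot before a nonterminal B, add B -> .γ for every B-production
Closure: [S' -> .S, S -> .aA]


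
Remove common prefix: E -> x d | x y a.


Common prefix: 'x'
Factored: E -> x E', E' -> d | y a


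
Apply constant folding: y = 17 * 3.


17 * 3 = 51 at compile time
Optimized: y = 51


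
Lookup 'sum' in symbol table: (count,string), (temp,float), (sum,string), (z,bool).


Lookup 'sum' → type string


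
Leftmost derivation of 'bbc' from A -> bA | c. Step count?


Derivation: A => bA => bbA => bbc
Steps: 3


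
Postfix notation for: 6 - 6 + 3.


Left to right (same or higher precedence on left)
Postfix: 6 6 - 3 +


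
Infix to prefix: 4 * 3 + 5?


left-to-right (same/higher precedence on left): tree is (+ (* 4 3) 5)
Prefix: + * 4 3 5


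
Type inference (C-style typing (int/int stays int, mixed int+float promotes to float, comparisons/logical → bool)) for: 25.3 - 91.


Operand types: float - int
Rule: mixed int/float promotes to float; int/int stays int
Result type: float


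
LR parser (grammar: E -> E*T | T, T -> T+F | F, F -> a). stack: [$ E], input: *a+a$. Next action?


shift '*' to continue E -> E*T
Action: shift


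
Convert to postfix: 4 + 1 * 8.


* has higher precedence, evaluate 1*8 first
Postfix: 4 1 8 * +


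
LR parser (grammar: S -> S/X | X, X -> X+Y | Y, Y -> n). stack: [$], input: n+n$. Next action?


no handle on stack; shift 'n'
Action: shift


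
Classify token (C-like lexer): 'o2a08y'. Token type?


Pattern: letter/underscore followed by alphanumerics, not a keyword
Type: IDENTIFIER


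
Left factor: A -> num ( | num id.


Common prefix: 'num'
Factored: A -> num A', A' -> ( | id


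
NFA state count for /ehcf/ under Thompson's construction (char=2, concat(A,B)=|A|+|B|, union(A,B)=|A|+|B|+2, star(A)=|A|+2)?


Syntax tree has 4 char leaf(s), 0 union(s), 0 star(s)
chars contribute 4×2 = 8; each union adds +2; each star adds +2
Total: 8 + 0 + 0 = 8 states


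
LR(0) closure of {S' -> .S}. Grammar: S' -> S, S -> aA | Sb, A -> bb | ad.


Start: S' -> .S
For each item with dot before a nonterminal B, add B -> .γ for every B-production
Closure: [S' -> .S, S -> .aA, S -> .Sb]


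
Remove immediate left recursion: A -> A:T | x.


Left-recursive alternatives: A:T; non-recursive: x
Introduce A': A -> xA', A' -> :TA' | ε


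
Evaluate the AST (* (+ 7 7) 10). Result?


Evaluate inner: (+ 7 7) = 14
Evaluate root: (* 14 10) = 140
Result: 140


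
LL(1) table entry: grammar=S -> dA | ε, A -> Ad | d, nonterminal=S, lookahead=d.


For [S, d]: 'd' ∈ FIRST(dA)
Entry: S -> dA


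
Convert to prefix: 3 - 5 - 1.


left-to-right (same/higher precedence on left): tree is (- (- 3 5) 1)
Prefix: - - 3 5 1
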